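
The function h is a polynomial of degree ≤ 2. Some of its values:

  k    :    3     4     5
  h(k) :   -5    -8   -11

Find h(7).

-17

Write h(k) = ak² + bk + c; the 3 given values yield a linear system in the 3 coefficients.
Solving, the leading coefficient vanishes, and h(k) = -3k + 4.
Then h(7) = -17.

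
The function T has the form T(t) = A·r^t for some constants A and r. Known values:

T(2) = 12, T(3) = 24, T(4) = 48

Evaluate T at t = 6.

Consecutive ratio: 24/12 = 2, and 48/24 = 2, so r = 2.
Then A·2^2 = 12 gives A = 3, and T(t) = 3·2^t.
T(6) = 3·2^6 = 192.

192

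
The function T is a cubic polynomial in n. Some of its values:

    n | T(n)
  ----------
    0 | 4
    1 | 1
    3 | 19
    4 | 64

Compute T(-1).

-1

Write T(n) = an³ + bn² + cn + d; the 4 given values yield a linear system in the 4 coefficients.
Solving, T(n) = 2n³ - 4n² - n + 4.
Then T(-1) = -1.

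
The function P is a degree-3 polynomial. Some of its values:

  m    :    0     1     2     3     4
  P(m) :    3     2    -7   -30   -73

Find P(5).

First differences: -1, -9, -23, -43. Second differences: -8, -14, -20. Third differences: -6, -6.
Level-3 differences are constant, so P has degree 3.
Fitting a degree-3 polynomial gives P(m) = -m³ - m² + m + 3.
Then P(5) = -142.

-142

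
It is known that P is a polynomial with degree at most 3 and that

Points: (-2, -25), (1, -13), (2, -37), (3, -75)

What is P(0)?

Write P(n) = an³ + bn² + cn + d; the 4 given values yield a linear system in the 4 coefficients.
Solving, the leading coefficient vanishes, and P(n) = -7n² - 3n - 3.
Then P(0) = -3.

-3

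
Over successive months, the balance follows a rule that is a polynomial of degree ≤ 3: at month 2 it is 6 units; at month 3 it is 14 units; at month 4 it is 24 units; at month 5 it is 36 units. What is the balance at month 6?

Write the value at x as f(x).
First differences: 8, 10, 12. Second differences: 2, 2.
Level-2 differences are constant, so f has degree 2.
Extending the table by one column gives the next first difference 14, so f(6) = 36 + 14 = 50.

50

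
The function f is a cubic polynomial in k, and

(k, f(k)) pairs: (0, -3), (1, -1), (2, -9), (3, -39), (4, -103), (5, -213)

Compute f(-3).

51

First differences: 2, -8, -30, -64, -110. Second differences: -10, -22, -34, -46. Third differences: -12, -12, -12.
Level-3 differences are constant, so f has degree 3.
Fitting a degree-3 polynomial gives f(k) = -2k³ + k² + 3k - 3.
Then f(-3) = 51.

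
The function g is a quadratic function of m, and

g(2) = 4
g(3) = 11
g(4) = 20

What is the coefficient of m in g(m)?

Write g(m) = am² + bm + c; the 3 given values yield a linear system in the 3 coefficients.
Solving, g(m) = m² + 2m - 4.
The coefficient of m is 2.

2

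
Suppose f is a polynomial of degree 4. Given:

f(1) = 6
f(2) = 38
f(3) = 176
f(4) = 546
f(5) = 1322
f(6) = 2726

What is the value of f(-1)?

-4

First differences: 32, 138, 370, 776, 1404. Second differences: 106, 232, 406, 628. Third differences: 126, 174, 222. Fourth differences: 48, 48.
Level-4 differences are constant, so f has degree 4.
Fitting a degree-4 polynomial gives f(n) = 2n^4 + n³ - 3n² + 4n + 2.
Then f(-1) = -4.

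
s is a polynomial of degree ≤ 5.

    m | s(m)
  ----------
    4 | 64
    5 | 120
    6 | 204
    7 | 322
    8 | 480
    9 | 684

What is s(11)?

First differences: 56, 84, 118, 158, 204. Second differences: 28, 34, 40, 46. Third differences: 6, 6, 6.
Level-3 differences are constant, so s has degree 3.
Fitting a degree-3 polynomial gives s(m) = m³ - m² + 4m.
Then s(11) = 1254.

1254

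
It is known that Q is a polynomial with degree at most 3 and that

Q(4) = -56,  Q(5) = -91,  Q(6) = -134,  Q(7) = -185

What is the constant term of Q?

4

First differences: -35, -43, -51. Second differences: -8, -8.
Level-2 differences are constant, so Q has degree 2.
Fitting a degree-2 polynomial gives Q(m) = -4m² + m + 4.
The constant term is Q(0) = 4.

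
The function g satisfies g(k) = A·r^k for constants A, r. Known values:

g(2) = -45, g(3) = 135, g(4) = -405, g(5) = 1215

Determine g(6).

Consecutive ratio: 135/(-45) = -3, and -405/135 = -3, so r = -3.
Then A·(-3)^2 = -45 gives A = -5, and g(k) = -5·(-3)^k.
g(6) = -5·(-3)^6 = -3645.

-3645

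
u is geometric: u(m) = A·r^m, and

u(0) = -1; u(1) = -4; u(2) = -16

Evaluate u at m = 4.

-256

Consecutive ratio: -4/(-1) = 4, and -16/(-4) = 4, so r = 4.
Then A·4^0 = -1 gives A = -1, and u(m) = -1·4^m.
u(4) = -1·4^4 = -256.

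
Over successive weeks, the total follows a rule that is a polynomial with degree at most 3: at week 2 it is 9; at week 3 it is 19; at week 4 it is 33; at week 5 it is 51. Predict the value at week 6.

73

Write the value at t as P(t).
First differences: 10, 14, 18. Second differences: 4, 4.
Level-2 differences are constant, so P has degree 2.
Fitting a degree-2 polynomial gives P(t) = 2t² + 1.
Then P(6) = 73.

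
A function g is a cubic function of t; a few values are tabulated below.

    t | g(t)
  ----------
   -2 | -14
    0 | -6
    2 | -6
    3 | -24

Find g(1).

Write g(t) = at³ + bt² + ct + d; the 4 given values yield a linear system in the 4 coefficients.
Solving, g(t) = -t³ - t² + 6t - 6.
Then g(1) = -2.

-2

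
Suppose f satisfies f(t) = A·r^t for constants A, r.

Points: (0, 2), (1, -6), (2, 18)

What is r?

-3

Consecutive ratio: -6/2 = -3, and 18/(-6) = -3, so r = -3.
Then A·(-3)^0 = 2 gives A = 2, and f(t) = 2·(-3)^t.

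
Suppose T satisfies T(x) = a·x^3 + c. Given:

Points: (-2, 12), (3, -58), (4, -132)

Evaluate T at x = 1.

From T(-2) = 12 and T(3) = -58: -8a + c = 12 and 27a + c = -58.
Subtracting: 35a = -70, so a = -2; then c = 12 − (-2)·(-8) = -4.
So T(x) = -2x³ − 4, and T(1) = -6.

-6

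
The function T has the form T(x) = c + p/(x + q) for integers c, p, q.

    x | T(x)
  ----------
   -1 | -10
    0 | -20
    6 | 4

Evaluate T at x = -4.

-4

(T(x) − c)(x + q) = p for each data point; the three points give a linear system in c and q, then p follows.
Solving: c = 0, q = -1, p = 20, so T(x) = 20/(x − 1).
Then T(-4) = 0 + 20/(-5) = -4.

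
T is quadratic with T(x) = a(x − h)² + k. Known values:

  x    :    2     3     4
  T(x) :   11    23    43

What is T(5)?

First differences 12, 20; second difference 8 = 2a, so a = 4.
Expanding, the x-coefficient is −2ah = -8h; matching it to the data gives h = 1, and then k = 7.
So T(x) = 4(x − 1)² + 7.
T(5) = 4·4² + 7 = 71.

71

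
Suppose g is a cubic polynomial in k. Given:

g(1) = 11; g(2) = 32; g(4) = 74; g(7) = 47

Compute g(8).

Write g(k) = ak³ + bk² + ck + d; the 4 given values yield a linear system in the 4 coefficients.
Solving, g(k) = -k³ + 7k² + 7k - 2.
Then g(8) = -10.

-10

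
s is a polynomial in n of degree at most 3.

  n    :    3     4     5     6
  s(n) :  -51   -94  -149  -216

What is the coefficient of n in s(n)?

-1

First differences: -43, -55, -67. Second differences: -12, -12.
Level-2 differences are constant, so s has degree 2.
Fitting a degree-2 polynomial gives s(n) = -6n² - n + 6.
The coefficient of n is -1.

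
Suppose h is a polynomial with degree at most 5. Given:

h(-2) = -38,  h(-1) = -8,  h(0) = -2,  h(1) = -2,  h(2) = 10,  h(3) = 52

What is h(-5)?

First differences: 30, 6, 0, 12, 42. Second differences: -24, -6, 12, 30. Third differences: 18, 18, 18.
Level-3 differences are constant, so h has degree 3.
Fitting a degree-3 polynomial gives h(m) = 3m³ - 3m² - 2.
Then h(-5) = -452.

-452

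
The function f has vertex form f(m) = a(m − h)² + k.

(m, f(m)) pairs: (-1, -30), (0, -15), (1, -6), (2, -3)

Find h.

First differences 15, 9, 3; second difference -6 = 2a, so a = -3.
Expanding, the m-coefficient is −2ah = 6h; matching it to the data gives h = 2, and then k = -3.
So f(m) = -3(m − 2)² − 3.
Hence h = 2.

2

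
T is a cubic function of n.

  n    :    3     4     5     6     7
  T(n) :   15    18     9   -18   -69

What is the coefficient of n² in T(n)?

6

First differences: 3, -9, -27, -51. Second differences: -12, -18, -24. Third differences: -6, -6.
Level-3 differences are constant, so T has degree 3.
Fitting a degree-3 polynomial gives T(n) = -n³ + 6n² - 2n - 6.
The coefficient of n² is 6.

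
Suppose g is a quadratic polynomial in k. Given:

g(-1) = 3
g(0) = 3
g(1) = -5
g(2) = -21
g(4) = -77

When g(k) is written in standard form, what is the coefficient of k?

Write g(k) = ak² + bk + c; the 5 given values yield a linear system in the 3 coefficients.
Solving, g(k) = -4k² - 4k + 3.
The coefficient of k is -4.

-4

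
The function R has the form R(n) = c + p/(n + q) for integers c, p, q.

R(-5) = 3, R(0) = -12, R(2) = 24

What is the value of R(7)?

(R(n) − c)(n + q) = p for each data point; the three points give a linear system in c and q, then p follows.
Solving: c = 6, q = -1, p = 18, so R(n) = 6 + 18/(n − 1).
Then R(7) = 6 + 18/6 = 9.

9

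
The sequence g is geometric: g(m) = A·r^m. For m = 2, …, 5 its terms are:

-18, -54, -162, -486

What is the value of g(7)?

-4374

Consecutive ratio: -54/(-18) = 3, and -162/(-54) = 3, so r = 3.
Then A·3^2 = -18 gives A = -2, and g(m) = -2·3^m.
g(7) = -2·3^7 = -4374.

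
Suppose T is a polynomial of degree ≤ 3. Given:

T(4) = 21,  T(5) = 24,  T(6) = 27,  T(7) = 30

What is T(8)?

33

First differences: 3, 3, 3.
Level-1 differences are constant, so T has degree 1.
Extending the table by one column gives the next first difference 3, so T(8) = 30 + 3 = 33.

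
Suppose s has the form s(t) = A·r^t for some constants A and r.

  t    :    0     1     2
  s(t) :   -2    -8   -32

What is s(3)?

-128

Consecutive ratio: -8/(-2) = 4, and -32/(-8) = 4, so r = 4.
Then A·4^0 = -2 gives A = -2, and s(t) = -2·4^t.
s(3) = -2·4^3 = -128.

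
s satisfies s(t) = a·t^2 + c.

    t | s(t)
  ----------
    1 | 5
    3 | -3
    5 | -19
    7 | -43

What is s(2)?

From s(1) = 5 and s(3) = -3: 1a + c = 5 and 9a + c = -3.
Subtracting: 8a = -8, so a = -1; then c = 5 − (-1)·1 = 6.
So s(t) = -1t² + 6, and s(2) = 2.

2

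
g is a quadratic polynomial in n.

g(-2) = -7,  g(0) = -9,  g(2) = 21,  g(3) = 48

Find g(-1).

-12

Write g(n) = an² + bn + c; the 4 given values yield a linear system in the 3 coefficients.
Solving, g(n) = 4n² + 7n - 9.
Then g(-1) = -12.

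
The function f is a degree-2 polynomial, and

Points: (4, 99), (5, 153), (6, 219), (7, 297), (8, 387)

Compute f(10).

603

First differences: 54, 66, 78, 90. Second differences: 12, 12, 12.
Level-2 differences are constant, so f has degree 2.
Fitting a degree-2 polynomial gives f(t) = 6t² + 3.
Then f(10) = 603.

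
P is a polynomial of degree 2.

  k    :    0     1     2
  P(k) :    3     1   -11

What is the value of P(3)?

-33

Write P(k) = ak² + bk + c; the 3 given values yield a linear system in the 3 coefficients.
Solving, P(k) = -5k² + 3k + 3.
Then P(3) = -33.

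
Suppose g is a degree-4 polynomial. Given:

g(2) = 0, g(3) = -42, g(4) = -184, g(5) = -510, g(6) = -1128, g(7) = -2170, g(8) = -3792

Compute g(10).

Write g(n) = an^4 + bn³ + cn² + dn + e; the 7 given values yield a linear system in the 5 coefficients.
Solving, g(n) = -n^4 + 5n² - 2n.
Then g(10) = -9520.

-9520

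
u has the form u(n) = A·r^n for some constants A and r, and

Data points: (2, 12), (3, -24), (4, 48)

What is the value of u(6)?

Consecutive ratio: -24/12 = -2, and 48/(-24) = -2, so r = -2.
Then A·(-2)^2 = 12 gives A = 3, and u(n) = 3·(-2)^n.
u(6) = 3·(-2)^6 = 192.

192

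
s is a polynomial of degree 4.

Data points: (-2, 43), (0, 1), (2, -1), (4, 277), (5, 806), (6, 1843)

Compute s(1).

-2

Write s(k) = ak^4 + bk³ + ck² + dk + e; the 6 given values yield a linear system in the 5 coefficients.
Solving, s(k) = 2k^4 - 3k³ - 3k² + k + 1.
Then s(1) = -2.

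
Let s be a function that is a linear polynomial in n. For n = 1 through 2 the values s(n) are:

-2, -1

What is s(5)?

2

Write s(n) = an + b; the 2 given values yield a linear system in the 2 coefficients.
Solving, s(n) = n - 3.
Then s(5) = 2.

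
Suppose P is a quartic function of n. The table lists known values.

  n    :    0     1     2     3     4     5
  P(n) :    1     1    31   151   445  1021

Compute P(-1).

First differences: 0, 30, 120, 294, 576. Second differences: 30, 90, 174, 282. Third differences: 60, 84, 108. Fourth differences: 24, 24.
Level-4 differences are constant, so P has degree 4.
Fitting a degree-4 polynomial gives P(n) = n^4 + 4n³ - 4n² - n + 1.
Then P(-1) = -5.

-5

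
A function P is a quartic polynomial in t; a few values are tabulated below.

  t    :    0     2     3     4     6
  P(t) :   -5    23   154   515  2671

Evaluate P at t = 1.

Write P(t) = at^4 + bt³ + ct² + dt + e; the 5 given values yield a linear system in the 5 coefficients.
Solving, P(t) = 2t^4 + t³ - 4t² + 2t - 5.
Then P(1) = -4.

-4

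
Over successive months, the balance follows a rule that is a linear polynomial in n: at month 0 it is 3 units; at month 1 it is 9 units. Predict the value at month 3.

Write the value at n as s(n).
Write s(n) = an + b; the 2 given values yield a linear system in the 2 coefficients.
Solving, s(n) = 6n + 3.
Then s(3) = 21.

21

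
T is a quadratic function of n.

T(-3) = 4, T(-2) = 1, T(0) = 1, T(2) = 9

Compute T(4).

Write T(n) = an² + bn + c; the 4 given values yield a linear system in the 3 coefficients.
Solving, T(n) = n² + 2n + 1.
Then T(4) = 25.

25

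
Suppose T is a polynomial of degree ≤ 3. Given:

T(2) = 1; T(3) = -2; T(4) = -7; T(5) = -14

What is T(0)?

First differences: -3, -5, -7. Second differences: -2, -2.
Level-2 differences are constant, so T has degree 2.
Fitting a degree-2 polynomial gives T(n) = -n² + 2n + 1.
The constant term is T(0) = 1.

1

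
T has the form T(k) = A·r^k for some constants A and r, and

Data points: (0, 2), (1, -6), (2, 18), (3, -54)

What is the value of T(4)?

Consecutive ratio: -6/2 = -3, and 18/(-6) = -3, so r = -3.
Then A·(-3)^0 = 2 gives A = 2, and T(k) = 2·(-3)^k.
T(4) = 2·(-3)^4 = 162.

162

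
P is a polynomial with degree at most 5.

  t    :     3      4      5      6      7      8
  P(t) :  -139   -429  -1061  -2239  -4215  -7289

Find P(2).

First differences: -290, -632, -1178, -1976, -3074. Second differences: -342, -546, -798, -1098. Third differences: -204, -252, -300. Fourth differences: -48, -48.
Level-4 differences are constant, so P has degree 4.
Fitting a degree-4 polynomial gives P(t) = -2t^4 + 2t³ - t² - 7t - 1.
Then P(2) = -35.

-35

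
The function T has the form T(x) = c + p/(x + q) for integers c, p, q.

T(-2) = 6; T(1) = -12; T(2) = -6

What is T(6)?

-2

(T(x) − c)(x + q) = p for each data point; the three points give a linear system in c and q, then p follows.
Solving: c = 0, q = 0, p = -12, so T(x) = -12/(x + 0).
Then T(6) = 0 − 12/6 = -2.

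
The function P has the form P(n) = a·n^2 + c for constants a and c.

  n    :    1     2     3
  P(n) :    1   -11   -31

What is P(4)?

From P(1) = 1 and P(2) = -11: 1a + c = 1 and 4a + c = -11.
Subtracting: 3a = -12, so a = -4; then c = 1 − (-4)·1 = 5.
So P(n) = -4n² + 5, and P(4) = -59.

-59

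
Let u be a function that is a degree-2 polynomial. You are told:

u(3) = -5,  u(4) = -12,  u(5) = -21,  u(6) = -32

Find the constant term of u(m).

Write u(m) = am² + bm + c; the 4 given values yield a linear system in the 3 coefficients.
Solving, u(m) = -m² + 4.
The constant term is u(0) = 4.

4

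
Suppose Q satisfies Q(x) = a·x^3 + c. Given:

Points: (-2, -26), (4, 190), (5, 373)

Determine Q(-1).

-5

From Q(-2) = -26 and Q(4) = 190: -8a + c = -26 and 64a + c = 190.
Subtracting: 72a = 216, so a = 3; then c = -26 − 3·(-8) = -2.
So Q(x) = 3x³ − 2, and Q(-1) = -5.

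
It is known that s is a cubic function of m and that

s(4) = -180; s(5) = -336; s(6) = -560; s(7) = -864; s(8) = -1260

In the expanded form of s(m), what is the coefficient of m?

Write s(m) = am³ + bm² + cm + d; the 5 given values yield a linear system in the 4 coefficients.
Solving, s(m) = -2m³ - 4m² + 2m + 4.
The coefficient of m is 2.

2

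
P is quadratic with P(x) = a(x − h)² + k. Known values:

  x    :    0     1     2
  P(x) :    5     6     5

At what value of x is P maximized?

First differences 1, -1; second difference -2 = 2a, so a = -1.
Expanding, the x-coefficient is −2ah = 2h; matching it to the data gives h = 1, and then k = 6.
So P(x) = -1(x − 1)² + 6.
Hence h = 1.

1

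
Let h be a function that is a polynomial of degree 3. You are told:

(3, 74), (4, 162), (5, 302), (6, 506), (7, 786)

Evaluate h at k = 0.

First differences: 88, 140, 204, 280. Second differences: 52, 64, 76. Third differences: 12, 12.
Level-3 differences are constant, so h has degree 3.
Fitting a degree-3 polynomial gives h(k) = 2k³ + 2k² + 2.
Then h(0) = 2.

2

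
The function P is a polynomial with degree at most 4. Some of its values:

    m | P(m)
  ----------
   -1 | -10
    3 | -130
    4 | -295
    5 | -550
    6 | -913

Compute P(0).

5

Write P(m) = am^4 + bm³ + cm² + dm + e; the 5 given values yield a linear system in the 5 coefficients.
Solving, the leading coefficient vanishes, and P(m) = -3m³ - 9m² + 9m + 5.
Then P(0) = 5.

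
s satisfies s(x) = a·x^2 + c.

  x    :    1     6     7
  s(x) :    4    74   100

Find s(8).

From s(1) = 4 and s(6) = 74: 1a + c = 4 and 36a + c = 74.
Subtracting: 35a = 70, so a = 2; then c = 4 − 2·1 = 2.
So s(x) = 2x² + 2, and s(8) = 130.

130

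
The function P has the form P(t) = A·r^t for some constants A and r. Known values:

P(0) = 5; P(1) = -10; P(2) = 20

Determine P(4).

80

Consecutive ratio: -10/5 = -2, and 20/(-10) = -2, so r = -2.
Then A·(-2)^0 = 5 gives A = 5, and P(t) = 5·(-2)^t.
P(4) = 5·(-2)^4 = 80.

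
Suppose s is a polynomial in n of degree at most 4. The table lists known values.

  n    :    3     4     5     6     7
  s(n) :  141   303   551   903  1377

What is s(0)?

First differences: 162, 248, 352, 474. Second differences: 86, 104, 122. Third differences: 18, 18.
Level-3 differences are constant, so s has degree 3.
Fitting a degree-3 polynomial gives s(n) = 3n³ + 7n² + 2n - 9.
Then s(0) = -9.

-9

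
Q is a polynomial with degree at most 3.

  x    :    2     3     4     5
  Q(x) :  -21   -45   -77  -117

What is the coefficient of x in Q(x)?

-4

First differences: -24, -32, -40. Second differences: -8, -8.
Level-2 differences are constant, so Q has degree 2.
Fitting a degree-2 polynomial gives Q(x) = -4x² - 4x + 3.
The coefficient of x is -4.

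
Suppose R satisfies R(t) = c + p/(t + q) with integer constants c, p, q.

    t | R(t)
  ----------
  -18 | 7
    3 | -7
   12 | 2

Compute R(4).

-4

(R(t) − c)(t + q) = p for each data point; the three points give a linear system in c and q, then p follows.
Solving: c = 5, q = 0, p = -36, so R(t) = 5 − 36/(t + 0).
Then R(4) = 5 − 36/4 = -4.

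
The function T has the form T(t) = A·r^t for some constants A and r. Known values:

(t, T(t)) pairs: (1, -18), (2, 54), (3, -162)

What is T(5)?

Consecutive ratio: 54/(-18) = -3, and -162/54 = -3, so r = -3.
Then A·(-3)^1 = -18 gives A = 6, and T(t) = 6·(-3)^t.
T(5) = 6·(-3)^5 = -1458.

-1458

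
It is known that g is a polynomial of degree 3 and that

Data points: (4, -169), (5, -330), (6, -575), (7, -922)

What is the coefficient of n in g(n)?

Write g(n) = an³ + bn² + cn + d; the 4 given values yield a linear system in the 4 coefficients.
Solving, g(n) = -3n³ + 3n² - 5n - 5.
The coefficient of n is -5.

-5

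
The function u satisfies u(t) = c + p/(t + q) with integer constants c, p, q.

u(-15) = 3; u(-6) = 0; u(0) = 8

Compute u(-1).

(u(t) − c)(t + q) = p for each data point; the three points give a linear system in c and q, then p follows.
Solving: c = 4, q = 3, p = 12, so u(t) = 4 + 12/(t + 3).
Then u(-1) = 4 + 12/2 = 10.

10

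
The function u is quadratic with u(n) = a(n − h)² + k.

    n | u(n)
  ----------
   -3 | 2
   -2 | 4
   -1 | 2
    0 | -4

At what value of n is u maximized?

First differences 2, -2, -6; second difference -4 = 2a, so a = -2.
Expanding, the n-coefficient is −2ah = 4h; matching it to the data gives h = -2, and then k = 4.
So u(n) = -2(n + 2)² + 4.
Hence h = -2.

-2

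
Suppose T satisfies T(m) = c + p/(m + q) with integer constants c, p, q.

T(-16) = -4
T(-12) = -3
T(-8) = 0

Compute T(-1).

(T(m) − c)(m + q) = p for each data point; the three points give a linear system in c and q, then p follows.
Solving: c = -6, q = 4, p = -24, so T(m) = -6 − 24/(m + 4).
Then T(-1) = -6 − 24/3 = -14.

-14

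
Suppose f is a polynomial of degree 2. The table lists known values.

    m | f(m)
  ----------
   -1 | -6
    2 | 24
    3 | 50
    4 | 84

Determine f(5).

Write f(m) = am² + bm + c; the 4 given values yield a linear system in the 3 coefficients.
Solving, f(m) = 4m² + 6m - 4.
Then f(5) = 126.

126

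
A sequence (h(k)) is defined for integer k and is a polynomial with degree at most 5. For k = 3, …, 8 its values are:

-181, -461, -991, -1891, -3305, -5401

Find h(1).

First differences: -280, -530, -900, -1414, -2096. Second differences: -250, -370, -514, -682. Third differences: -120, -144, -168. Fourth differences: -24, -24.
Level-4 differences are constant, so h has degree 4.
Fitting a degree-4 polynomial gives h(k) = -k^4 - 2k³ - 4k² - 3k - 1.
Then h(1) = -11.

-11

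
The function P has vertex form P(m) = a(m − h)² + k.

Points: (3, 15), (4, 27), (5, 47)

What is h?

First differences 12, 20; second difference 8 = 2a, so a = 4.
Expanding, the m-coefficient is −2ah = -8h; matching it to the data gives h = 2, and then k = 11.
So P(m) = 4(m − 2)² + 11.
Hence h = 2.

2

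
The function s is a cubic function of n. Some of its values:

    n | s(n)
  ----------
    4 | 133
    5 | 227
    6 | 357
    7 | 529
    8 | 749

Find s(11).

1757

First differences: 94, 130, 172, 220. Second differences: 36, 42, 48. Third differences: 6, 6.
Level-3 differences are constant, so s has degree 3.
Fitting a degree-3 polynomial gives s(n) = n³ + 3n² + 6n - 3.
Then s(11) = 1757.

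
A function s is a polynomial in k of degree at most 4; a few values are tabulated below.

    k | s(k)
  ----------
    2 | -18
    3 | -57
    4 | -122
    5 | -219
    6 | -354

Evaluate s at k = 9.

-1047

Write s(k) = ak^4 + bk³ + ck² + dk + e; the 5 given values yield a linear system in the 5 coefficients.
Solving, the leading coefficient vanishes, and s(k) = -k³ - 4k² + 6.
Then s(9) = -1047.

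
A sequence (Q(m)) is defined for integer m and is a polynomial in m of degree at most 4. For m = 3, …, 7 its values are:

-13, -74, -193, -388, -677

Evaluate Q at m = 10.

First differences: -61, -119, -195, -289. Second differences: -58, -76, -94. Third differences: -18, -18.
Level-3 differences are constant, so Q has degree 3.
Fitting a degree-3 polynomial gives Q(m) = -3m³ + 7m² + m + 2.
Then Q(10) = -2288.

-2288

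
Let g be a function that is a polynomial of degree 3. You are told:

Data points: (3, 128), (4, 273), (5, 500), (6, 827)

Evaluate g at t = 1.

12

Write g(t) = at³ + bt² + ct + d; the 4 given values yield a linear system in the 4 coefficients.
Solving, g(t) = 3t³ + 5t² - t + 5.
Then g(1) = 12.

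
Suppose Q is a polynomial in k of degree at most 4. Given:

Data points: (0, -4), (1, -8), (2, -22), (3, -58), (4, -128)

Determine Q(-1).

Write Q(k) = ak^4 + bk³ + ck² + dk + e; the 5 given values yield a linear system in the 5 coefficients.
Solving, the leading coefficient vanishes, and Q(k) = -2k³ + k² - 3k - 4.
Then Q(-1) = 2.

2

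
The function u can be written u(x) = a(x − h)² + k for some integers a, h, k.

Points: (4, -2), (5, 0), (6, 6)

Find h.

4

First differences 2, 6; second difference 4 = 2a, so a = 2.
Expanding, the x-coefficient is −2ah = -4h; matching it to the data gives h = 4, and then k = -2.
So u(x) = 2(x − 4)² − 2.
Hence h = 4.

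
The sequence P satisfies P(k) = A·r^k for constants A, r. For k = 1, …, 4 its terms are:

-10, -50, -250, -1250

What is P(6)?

Consecutive ratio: -50/(-10) = 5, and -250/(-50) = 5, so r = 5.
Then A·5^1 = -10 gives A = -2, and P(k) = -2·5^k.
P(6) = -2·5^6 = -31250.

-31250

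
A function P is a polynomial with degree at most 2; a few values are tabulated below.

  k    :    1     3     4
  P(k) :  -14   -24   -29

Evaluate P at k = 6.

Write P(k) = ak² + bk + c; the 3 given values yield a linear system in the 3 coefficients.
Solving, the leading coefficient vanishes, and P(k) = -5k - 9.
Then P(6) = -39.

-39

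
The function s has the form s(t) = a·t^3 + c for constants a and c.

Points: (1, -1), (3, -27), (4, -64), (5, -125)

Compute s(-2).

From s(1) = -1 and s(3) = -27: 1a + c = -1 and 27a + c = -27.
Subtracting: 26a = -26, so a = -1; then c = -1 − (-1)·1 = 0.
So s(t) = -1t³ + 0, and s(-2) = 8.

8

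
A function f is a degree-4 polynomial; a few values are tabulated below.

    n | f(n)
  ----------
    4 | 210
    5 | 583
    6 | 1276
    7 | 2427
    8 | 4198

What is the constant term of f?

-2

Write f(n) = an^4 + bn³ + cn² + dn + e; the 5 given values yield a linear system in the 5 coefficients.
Solving, f(n) = n^4 + n³ - 6n² - 3n - 2.
The constant term is f(0) = -2.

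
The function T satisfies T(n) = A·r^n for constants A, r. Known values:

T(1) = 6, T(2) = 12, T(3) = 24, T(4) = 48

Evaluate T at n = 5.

96

Consecutive ratio: 12/6 = 2, and 24/12 = 2, so r = 2.
Then A·2^1 = 6 gives A = 3, and T(n) = 3·2^n.
T(5) = 3·2^5 = 96.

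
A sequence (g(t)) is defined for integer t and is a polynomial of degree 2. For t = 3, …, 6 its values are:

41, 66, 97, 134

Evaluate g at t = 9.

281

Write g(t) = at² + bt + c; the 4 given values yield a linear system in the 3 coefficients.
Solving, g(t) = 3t² + 4t + 2.
Then g(9) = 281.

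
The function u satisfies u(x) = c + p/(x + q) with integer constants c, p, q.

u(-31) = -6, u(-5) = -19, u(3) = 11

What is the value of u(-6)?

(u(x) − c)(x + q) = p for each data point; the three points give a linear system in c and q, then p follows.
Solving: c = -4, q = 1, p = 60, so u(x) = -4 + 60/(x + 1).
Then u(-6) = -4 + 60/(-5) = -16.

-16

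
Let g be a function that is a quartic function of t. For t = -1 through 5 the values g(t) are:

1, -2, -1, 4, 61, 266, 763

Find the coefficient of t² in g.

First differences: -3, 1, 5, 57, 205, 497. Second differences: 4, 4, 52, 148, 292. Third differences: 0, 48, 96, 144. Fourth differences: 48, 48, 48.
Level-4 differences are constant, so g has degree 4.
Fitting a degree-4 polynomial gives g(t) = 2t^4 - 4t³ + 3t - 2.
The coefficient of t² is 0.

0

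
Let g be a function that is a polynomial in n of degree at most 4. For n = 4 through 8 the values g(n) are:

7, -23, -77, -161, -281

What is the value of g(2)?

19

First differences: -30, -54, -84, -120. Second differences: -24, -30, -36. Third differences: -6, -6.
Level-3 differences are constant, so g has degree 3.
Fitting a degree-3 polynomial gives g(n) = -n³ + 3n² + 4n + 7.
Then g(2) = 19.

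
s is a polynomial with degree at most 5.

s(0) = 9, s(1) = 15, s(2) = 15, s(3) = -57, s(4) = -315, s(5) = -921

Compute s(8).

Write s(m) = am^5 + bm^4 + cm³ + dm² + em + p; the 6 given values yield a linear system in the 6 coefficients.
Solving, the leading coefficient vanishes, and s(m) = -2m^4 + m³ + 8m² - m + 9.
Then s(8) = -7167.

-7167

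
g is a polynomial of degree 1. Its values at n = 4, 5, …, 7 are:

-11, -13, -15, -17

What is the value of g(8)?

Write g(n) = an + b; the 4 given values yield a linear system in the 2 coefficients.
Solving, g(n) = -2n - 3.
Then g(8) = -19.

-19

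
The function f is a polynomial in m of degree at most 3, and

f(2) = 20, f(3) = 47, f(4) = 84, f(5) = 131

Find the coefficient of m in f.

2

Write f(m) = am³ + bm² + cm + d; the 4 given values yield a linear system in the 4 coefficients.
Solving, the leading coefficient vanishes, and f(m) = 5m² + 2m - 4.
The coefficient of m is 2.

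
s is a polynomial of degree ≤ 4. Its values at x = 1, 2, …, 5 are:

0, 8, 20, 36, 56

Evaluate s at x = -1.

-4

First differences: 8, 12, 16, 20. Second differences: 4, 4, 4.
Level-2 differences are constant, so s has degree 2.
Fitting a degree-2 polynomial gives s(x) = 2x² + 2x - 4.
Then s(-1) = -4.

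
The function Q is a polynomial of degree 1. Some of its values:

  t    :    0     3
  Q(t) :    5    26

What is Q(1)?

Write Q(t) = at + b; the 2 given values yield a linear system in the 2 coefficients.
Solving, Q(t) = 7t + 5.
Then Q(1) = 12.

12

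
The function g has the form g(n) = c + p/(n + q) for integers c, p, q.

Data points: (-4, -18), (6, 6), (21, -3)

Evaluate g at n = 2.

54

(g(n) − c)(n + q) = p for each data point; the three points give a linear system in c and q, then p follows.
Solving: c = -6, q = -1, p = 60, so g(n) = -6 + 60/(n − 1).
Then g(2) = -6 + 60/1 = 54.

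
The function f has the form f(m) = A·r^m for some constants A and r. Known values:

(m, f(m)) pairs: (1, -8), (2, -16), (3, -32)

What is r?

Consecutive ratio: -16/(-8) = 2, and -32/(-16) = 2, so r = 2.
Then A·2^1 = -8 gives A = -4, and f(m) = -4·2^m.

2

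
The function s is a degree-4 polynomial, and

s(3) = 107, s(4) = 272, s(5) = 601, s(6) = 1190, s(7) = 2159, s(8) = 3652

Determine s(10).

8906

Write s(n) = an^4 + bn³ + cn² + dn + e; the 6 given values yield a linear system in the 5 coefficients.
Solving, s(n) = n^4 - 2n³ + 9n² + n - 4.
Then s(10) = 8906.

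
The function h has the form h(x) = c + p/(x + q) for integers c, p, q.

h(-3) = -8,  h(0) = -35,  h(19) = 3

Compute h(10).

5

(h(x) − c)(x + q) = p for each data point; the three points give a linear system in c and q, then p follows.
Solving: c = 1, q = -1, p = 36, so h(x) = 1 + 36/(x − 1).
Then h(10) = 1 + 36/9 = 5.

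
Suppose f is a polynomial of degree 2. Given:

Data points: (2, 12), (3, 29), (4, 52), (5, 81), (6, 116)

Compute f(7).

157

First differences: 17, 23, 29, 35. Second differences: 6, 6, 6.
Level-2 differences are constant, so f has degree 2.
Fitting a degree-2 polynomial gives f(k) = 3k² + 2k - 4.
Then f(7) = 157.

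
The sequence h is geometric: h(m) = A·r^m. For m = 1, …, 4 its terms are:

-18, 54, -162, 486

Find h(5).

-1458

Consecutive ratio: 54/(-18) = -3, and -162/54 = -3, so r = -3.
Then A·(-3)^1 = -18 gives A = 6, and h(m) = 6·(-3)^m.
h(5) = 6·(-3)^5 = -1458.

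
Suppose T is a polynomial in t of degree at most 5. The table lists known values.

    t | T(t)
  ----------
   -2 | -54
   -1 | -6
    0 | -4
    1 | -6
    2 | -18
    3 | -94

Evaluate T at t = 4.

-336

First differences: 48, 2, -2, -12, -76. Second differences: -46, -4, -10, -64. Third differences: 42, -6, -54. Fourth differences: -48, -48.
Level-4 differences are constant, so T has degree 4.
Fitting a degree-4 polynomial gives T(t) = -2t^4 + 3t³ - 3t - 4.
Then T(4) = -336.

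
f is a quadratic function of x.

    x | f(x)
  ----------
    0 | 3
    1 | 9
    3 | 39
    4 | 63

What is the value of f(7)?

Write f(x) = ax² + bx + c; the 4 given values yield a linear system in the 3 coefficients.
Solving, f(x) = 3x² + 3x + 3.
Then f(7) = 171.

171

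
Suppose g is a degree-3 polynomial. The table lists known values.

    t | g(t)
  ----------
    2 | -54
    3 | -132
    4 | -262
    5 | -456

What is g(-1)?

-12

Write g(t) = at³ + bt² + ct + d; the 4 given values yield a linear system in the 4 coefficients.
Solving, g(t) = -2t³ - 8t² - 6.
Then g(-1) = -12.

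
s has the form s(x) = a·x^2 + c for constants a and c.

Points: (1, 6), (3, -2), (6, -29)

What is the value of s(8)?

-57

From s(1) = 6 and s(3) = -2: 1a + c = 6 and 9a + c = -2.
Subtracting: 8a = -8, so a = -1; then c = 6 − (-1)·1 = 7.
So s(x) = -1x² + 7, and s(8) = -57.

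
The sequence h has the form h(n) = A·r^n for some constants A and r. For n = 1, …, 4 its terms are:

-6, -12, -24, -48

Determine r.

Consecutive ratio: -12/(-6) = 2, and -24/(-12) = 2, so r = 2.
Then A·2^1 = -6 gives A = -3, and h(n) = -3·2^n.

2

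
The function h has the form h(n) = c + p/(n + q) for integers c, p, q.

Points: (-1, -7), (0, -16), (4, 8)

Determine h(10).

4

(h(n) − c)(n + q) = p for each data point; the three points give a linear system in c and q, then p follows.
Solving: c = 2, q = -1, p = 18, so h(n) = 2 + 18/(n − 1).
Then h(10) = 2 + 18/9 = 4.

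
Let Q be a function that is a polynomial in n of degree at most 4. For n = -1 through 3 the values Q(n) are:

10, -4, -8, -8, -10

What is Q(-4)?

First differences: -14, -4, 0, -2. Second differences: 10, 4, -2. Third differences: -6, -6.
Level-3 differences are constant, so Q has degree 3.
Fitting a degree-3 polynomial gives Q(n) = -n³ + 5n² - 8n - 4.
Then Q(-4) = 172.

172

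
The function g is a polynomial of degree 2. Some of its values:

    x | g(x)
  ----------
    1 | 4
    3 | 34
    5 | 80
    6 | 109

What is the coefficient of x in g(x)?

7

Write g(x) = ax² + bx + c; the 4 given values yield a linear system in the 3 coefficients.
Solving, g(x) = 2x² + 7x - 5.
The coefficient of x is 7.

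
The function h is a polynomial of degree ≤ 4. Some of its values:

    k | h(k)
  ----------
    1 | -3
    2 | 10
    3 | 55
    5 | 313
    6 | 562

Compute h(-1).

Write h(k) = ak^4 + bk³ + ck² + dk + e; the 5 given values yield a linear system in the 5 coefficients.
Solving, the leading coefficient vanishes, and h(k) = 3k³ - 2k² - 2k - 2.
Then h(-1) = -5.

-5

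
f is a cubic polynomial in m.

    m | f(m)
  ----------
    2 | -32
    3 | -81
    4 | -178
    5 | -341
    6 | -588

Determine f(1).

First differences: -49, -97, -163, -247. Second differences: -48, -66, -84. Third differences: -18, -18.
Level-3 differences are constant, so f has degree 3.
Fitting a degree-3 polynomial gives f(m) = -3m³ + 3m² - 7m - 6.
Then f(1) = -13.

-13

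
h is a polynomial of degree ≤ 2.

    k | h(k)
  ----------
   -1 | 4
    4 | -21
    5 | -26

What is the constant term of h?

Write h(k) = ak² + bk + c; the 3 given values yield a linear system in the 3 coefficients.
Solving, the leading coefficient vanishes, and h(k) = -5k - 1.
The constant term is h(0) = -1.

-1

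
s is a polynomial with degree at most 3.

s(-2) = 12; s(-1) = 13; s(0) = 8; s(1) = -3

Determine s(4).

First differences: 1, -5, -11. Second differences: -6, -6.
Level-2 differences are constant, so s has degree 2.
Fitting a degree-2 polynomial gives s(t) = -3t² - 8t + 8.
Then s(4) = -72.

-72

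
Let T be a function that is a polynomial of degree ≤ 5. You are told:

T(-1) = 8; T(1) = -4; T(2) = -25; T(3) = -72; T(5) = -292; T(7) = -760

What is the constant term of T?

3

Write T(t) = at^5 + bt^4 + ct³ + dt² + et + p; the 6 given values yield a linear system in the 6 coefficients.
Solving, the top 2 coefficients vanish, and T(t) = -2t³ - t² - 4t + 3.
The constant term is T(0) = 3.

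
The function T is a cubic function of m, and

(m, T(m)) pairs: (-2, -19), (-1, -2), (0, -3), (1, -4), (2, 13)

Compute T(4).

173

Write T(m) = am³ + bm² + cm + d; the 5 given values yield a linear system in the 4 coefficients.
Solving, T(m) = 3m³ - 4m - 3.
Then T(4) = 173.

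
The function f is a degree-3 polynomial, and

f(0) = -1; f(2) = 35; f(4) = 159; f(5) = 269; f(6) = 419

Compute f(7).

Write f(n) = an³ + bn² + cn + d; the 5 given values yield a linear system in the 4 coefficients.
Solving, f(n) = n³ + 5n² + 4n - 1.
Then f(7) = 615.

615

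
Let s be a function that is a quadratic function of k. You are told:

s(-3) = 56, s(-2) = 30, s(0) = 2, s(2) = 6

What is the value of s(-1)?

Write s(k) = ak² + bk + c; the 4 given values yield a linear system in the 3 coefficients.
Solving, s(k) = 4k² - 6k + 2.
Then s(-1) = 12.

12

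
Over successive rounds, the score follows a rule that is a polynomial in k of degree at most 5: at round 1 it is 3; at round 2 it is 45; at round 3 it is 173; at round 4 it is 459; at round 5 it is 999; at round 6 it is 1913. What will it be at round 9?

8459

Write the value at k as u(k).
Write u(k) = ak^5 + bk^4 + ck³ + dk² + ek + p; the 6 given values yield a linear system in the 6 coefficients.
Solving, the leading coefficient vanishes, and u(k) = k^4 + 2k³ + 6k² - 5k - 1.
Then u(9) = 8459.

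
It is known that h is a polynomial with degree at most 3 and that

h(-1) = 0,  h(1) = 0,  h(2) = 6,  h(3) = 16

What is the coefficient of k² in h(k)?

2

Write h(k) = ak³ + bk² + ck + d; the 4 given values yield a linear system in the 4 coefficients.
Solving, the leading coefficient vanishes, and h(k) = 2k² - 2.
The coefficient of k² is 2.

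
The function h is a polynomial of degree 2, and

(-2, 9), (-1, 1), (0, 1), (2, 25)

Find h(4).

Write h(k) = ak² + bk + c; the 4 given values yield a linear system in the 3 coefficients.
Solving, h(k) = 4k² + 4k + 1.
Then h(4) = 81.

81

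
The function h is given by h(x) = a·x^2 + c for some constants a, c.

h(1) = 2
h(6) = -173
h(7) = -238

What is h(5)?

From h(1) = 2 and h(6) = -173: 1a + c = 2 and 36a + c = -173.
Subtracting: 35a = -175, so a = -5; then c = 2 − (-5)·1 = 7.
So h(x) = -5x² + 7, and h(5) = -118.

-118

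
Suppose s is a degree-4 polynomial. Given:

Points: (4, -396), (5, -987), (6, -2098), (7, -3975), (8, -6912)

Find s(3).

-127

Write s(n) = an^4 + bn³ + cn² + dn + e; the 5 given values yield a linear system in the 5 coefficients.
Solving, s(n) = -2n^4 + 3n³ - 3n² - 9n + 8.
Then s(3) = -127.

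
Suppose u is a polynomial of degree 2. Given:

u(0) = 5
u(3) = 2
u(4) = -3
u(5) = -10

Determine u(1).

6

Write u(k) = ak² + bk + c; the 4 given values yield a linear system in the 3 coefficients.
Solving, u(k) = -k² + 2k + 5.
Then u(1) = 6.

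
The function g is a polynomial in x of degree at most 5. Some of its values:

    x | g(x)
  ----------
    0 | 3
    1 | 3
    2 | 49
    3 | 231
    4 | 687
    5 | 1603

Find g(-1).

First differences: 0, 46, 182, 456, 916. Second differences: 46, 136, 274, 460. Third differences: 90, 138, 186. Fourth differences: 48, 48.
Level-4 differences are constant, so g has degree 4.
Fitting a degree-4 polynomial gives g(x) = 2x^4 + 3x³ - 5x + 3.
Then g(-1) = 7.

7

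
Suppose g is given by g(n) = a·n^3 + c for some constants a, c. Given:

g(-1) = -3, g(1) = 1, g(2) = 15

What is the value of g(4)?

From g(-1) = -3 and g(1) = 1: -1a + c = -3 and 1a + c = 1.
Subtracting: 2a = 4, so a = 2; then c = -3 − 2·(-1) = -1.
So g(n) = 2n³ − 1, and g(4) = 127.

127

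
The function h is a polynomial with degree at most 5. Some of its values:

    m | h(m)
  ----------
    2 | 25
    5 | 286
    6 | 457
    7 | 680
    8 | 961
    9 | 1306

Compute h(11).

Write h(m) = am^5 + bm^4 + cm³ + dm² + em + p; the 6 given values yield a linear system in the 6 coefficients.
Solving, the top 2 coefficients vanish, and h(m) = m³ + 8m² - 8m + 1.
Then h(11) = 2212.

2212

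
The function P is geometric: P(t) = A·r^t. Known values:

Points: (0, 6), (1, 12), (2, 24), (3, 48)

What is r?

2

Consecutive ratio: 12/6 = 2, and 24/12 = 2, so r = 2.
Then A·2^0 = 6 gives A = 6, and P(t) = 6·2^t.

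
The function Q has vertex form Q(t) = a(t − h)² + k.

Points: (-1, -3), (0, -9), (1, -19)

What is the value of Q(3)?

First differences -6, -10; second difference -4 = 2a, so a = -2.
Expanding, the t-coefficient is −2ah = 4h; matching it to the data gives h = -2, and then k = -1.
So Q(t) = -2(t + 2)² − 1.
Q(3) = -2·5² − 1 = -51.

-51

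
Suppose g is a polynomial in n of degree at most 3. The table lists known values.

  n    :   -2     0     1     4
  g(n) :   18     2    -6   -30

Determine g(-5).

Write g(n) = an³ + bn² + cn + d; the 4 given values yield a linear system in the 4 coefficients.
Solving, the top 2 coefficients vanish, and g(n) = -8n + 2.
Then g(-5) = 42.

42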